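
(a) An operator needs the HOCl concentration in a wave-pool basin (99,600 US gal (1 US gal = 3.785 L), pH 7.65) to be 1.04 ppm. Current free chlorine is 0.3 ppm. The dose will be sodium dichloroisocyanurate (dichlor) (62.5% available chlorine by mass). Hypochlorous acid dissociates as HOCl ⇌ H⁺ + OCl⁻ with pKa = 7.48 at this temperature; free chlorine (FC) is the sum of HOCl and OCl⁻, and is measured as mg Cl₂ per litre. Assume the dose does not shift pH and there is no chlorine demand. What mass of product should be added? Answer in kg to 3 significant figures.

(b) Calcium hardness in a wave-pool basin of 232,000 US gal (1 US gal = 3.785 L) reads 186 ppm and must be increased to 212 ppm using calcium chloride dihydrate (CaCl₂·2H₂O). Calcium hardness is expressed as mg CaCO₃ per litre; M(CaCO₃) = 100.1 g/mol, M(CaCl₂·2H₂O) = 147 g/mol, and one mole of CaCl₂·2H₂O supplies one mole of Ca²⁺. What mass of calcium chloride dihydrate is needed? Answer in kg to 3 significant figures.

(a) 1.37 kg; (b) 33.5 kg

(a) Volume: 99,600 US gal × 3.785 L/gal = 376,986 L.
(a) [OCl⁻]/[HOCl] = 10^(pH − pKa) = 10^(7.65 − 7.48) = 1.479; fraction as HOCl = 1/(1 + 1.479) = 0.4034.
(a) Free chlorine required for 1.04 ppm HOCl: 1.04 / 0.4034 = 2.578 ppm.
(a) FC to add: 2.578 − 0.3 = 2.278 mg/L as Cl₂.
(a) Cl₂ equivalent: 2.278 mg/L × 376,986 L = 858.9 g.
(a) Product at 62.5% available Cl: 858.9 / 0.625 = 1374 g.

(b) Volume: 232,000 US gal × 3.785 L/gal = 878,120 L.
(b) Hardness to add: (212 − 186) = 26 mg/L as CaCO₃ × 878,120 L = 22,830 g as CaCO₃.
(b) Moles of Ca²⁺ (1 mol Ca²⁺ ≡ 1 mol CaCO₃): 22,830 / 100.1 g/mol = 228.1 mol.
(b) Mass of CaCl₂·2H₂O: 228.1 × 147 = 33,530 g.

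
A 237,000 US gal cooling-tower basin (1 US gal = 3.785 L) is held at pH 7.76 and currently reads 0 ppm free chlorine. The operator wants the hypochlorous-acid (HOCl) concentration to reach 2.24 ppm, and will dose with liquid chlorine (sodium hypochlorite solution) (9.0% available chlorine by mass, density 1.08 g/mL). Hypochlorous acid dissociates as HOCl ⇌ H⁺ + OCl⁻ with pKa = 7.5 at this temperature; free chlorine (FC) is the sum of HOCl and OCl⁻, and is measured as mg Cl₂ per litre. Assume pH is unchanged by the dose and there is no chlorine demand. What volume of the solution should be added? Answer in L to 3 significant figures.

58.3 L

Volume: 237,000 US gal × 3.785 L/gal = 897,045 L.
[OCl⁻]/[HOCl] = 10^(pH − pKa) = 10^(7.76 − 7.5) = 1.82; fraction as HOCl = 1/(1 + 1.82) = 0.3546.
Free chlorine required for 2.24 ppm HOCl: 2.24 / 0.3546 = 6.316 ppm.
FC to add: 6.316 − 0 = 6.316 mg/L as Cl₂.
Cl₂ equivalent: 6.316 mg/L × 897,045 L = 5666 g.
Product at 9.0% available Cl: 5666 / 0.09 = 62,950 g.
Volume: 62,950 g ÷ 1.08 g/mL = 58,290 mL.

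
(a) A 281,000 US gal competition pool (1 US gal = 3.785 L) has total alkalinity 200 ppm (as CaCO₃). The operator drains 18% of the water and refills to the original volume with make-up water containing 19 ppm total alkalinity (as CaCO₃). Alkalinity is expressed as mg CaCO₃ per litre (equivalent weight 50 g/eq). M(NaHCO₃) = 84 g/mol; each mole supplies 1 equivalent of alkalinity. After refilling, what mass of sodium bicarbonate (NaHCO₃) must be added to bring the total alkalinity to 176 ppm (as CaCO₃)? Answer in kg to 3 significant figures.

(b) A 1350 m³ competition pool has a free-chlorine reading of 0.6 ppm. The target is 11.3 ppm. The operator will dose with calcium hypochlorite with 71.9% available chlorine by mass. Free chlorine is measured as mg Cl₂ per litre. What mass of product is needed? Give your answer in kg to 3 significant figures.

(a) Volume: 281,000 US gal × 3.785 L/gal = 1,063,585 L.
(a) After draining 18% and refilling: 200 × 0.82 + 19 × 0.18 = 167.42 ppm.
(a) Deficit to target: 176 − 167.42 = 8.58 mg/L.
(a) As CaCO₃: 8.58 mg/L × 1,063,585 L = 9126 g; ÷ 50 g/eq ÷ 1 = 182.5 mol NaHCO₃.
(a) Mass: 182.5 × 84 = 15,330 g.

(b) Volume: 1350 m³ = 1,350,000 L.
(b) Chlorine deficit: 11.3 − 0.6 = 10.7 ppm = 10.7 mg/L as Cl₂.
(b) Cl₂ equivalent needed: 10.7 mg/L × 1,350,000 L = 14,440,000 mg = 14,440 g.
(b) Product at 71.9% available chlorine: 14,440 / 0.719 = 20,090 g.

(a) 15.3 kg; (b) 20.1 kg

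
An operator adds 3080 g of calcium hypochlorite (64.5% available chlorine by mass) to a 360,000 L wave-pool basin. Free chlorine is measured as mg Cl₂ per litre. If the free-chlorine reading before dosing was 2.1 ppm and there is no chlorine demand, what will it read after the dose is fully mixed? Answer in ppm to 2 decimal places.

Available chlorine delivered: 3080 g × 0.645 = 1987 g as Cl₂.
Concentration rise: 1987 g / 360,000 L = 5.518 mg/L = 5.52 ppm.
Final FC: 2.1 + 5.52 = 7.62 ppm.

7.62 ppm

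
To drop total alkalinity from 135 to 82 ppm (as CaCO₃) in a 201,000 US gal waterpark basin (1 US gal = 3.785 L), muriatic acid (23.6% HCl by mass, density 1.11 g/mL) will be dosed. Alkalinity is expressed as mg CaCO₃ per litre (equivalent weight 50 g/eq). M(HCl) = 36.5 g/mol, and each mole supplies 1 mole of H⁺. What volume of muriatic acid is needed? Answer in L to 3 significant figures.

Volume: 201,000 US gal × 3.785 L/gal = 760,785 L.
Alkalinity to neutralize: (135 − 82) = 53 mg/L as CaCO₃ × 760,785 L = 40,320 g as CaCO₃.
Equivalents of H⁺ required: 40,320 ÷ 50 g/eq = 806.4 eq = 806.4 mol HCl.
Mass of HCl: 806.4 × 36.5 = 29,430 g.
Mass of 23.6% solution: 29,430 / 0.236 = 124,700 g.
Volume: 124,700 g ÷ 1.11 g/mL = 112,400 mL.

112 L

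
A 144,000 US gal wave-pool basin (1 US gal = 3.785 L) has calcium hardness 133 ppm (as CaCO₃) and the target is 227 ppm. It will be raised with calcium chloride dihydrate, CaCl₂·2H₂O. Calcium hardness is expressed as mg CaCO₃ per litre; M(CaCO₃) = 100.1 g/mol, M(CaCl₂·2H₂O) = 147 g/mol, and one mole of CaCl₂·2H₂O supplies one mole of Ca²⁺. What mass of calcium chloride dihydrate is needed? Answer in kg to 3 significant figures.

Volume: 144,000 US gal × 3.785 L/gal = 545,040 L.
Hardness to add: (227 − 133) = 94 mg/L as CaCO₃ × 545,040 L = 51,230 g as CaCO₃.
Moles of Ca²⁺ (1 mol Ca²⁺ ≡ 1 mol CaCO₃): 51,230 / 100.1 g/mol = 511.8 mol.
Mass of CaCl₂·2H₂O: 511.8 × 147 = 75,240 g.

75.2 kg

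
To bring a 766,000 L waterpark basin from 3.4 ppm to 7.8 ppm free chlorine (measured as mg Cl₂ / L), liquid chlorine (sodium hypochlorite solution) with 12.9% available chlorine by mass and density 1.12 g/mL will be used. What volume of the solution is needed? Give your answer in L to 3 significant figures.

23.3 L

Chlorine deficit: 7.8 − 3.4 = 4.4 ppm = 4.4 mg/L as Cl₂.
Cl₂ equivalent needed: 4.4 mg/L × 766,000 L = 3,370,000 mg = 3370 g.
Product at 12.9% available chlorine: 3370 / 0.129 = 26,130 g.
Volume at density 1.12 g/mL: 26,130 g ÷ 1.12 g/mL = 23,330 mL.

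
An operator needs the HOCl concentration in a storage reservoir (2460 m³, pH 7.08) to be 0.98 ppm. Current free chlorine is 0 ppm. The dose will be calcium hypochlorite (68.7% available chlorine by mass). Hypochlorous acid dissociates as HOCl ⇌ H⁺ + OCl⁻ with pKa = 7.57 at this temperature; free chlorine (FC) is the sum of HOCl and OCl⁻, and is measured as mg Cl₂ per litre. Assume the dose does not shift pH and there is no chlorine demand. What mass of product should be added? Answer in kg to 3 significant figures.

Volume: 2460 m³ = 2,460,000 L.
[OCl⁻]/[HOCl] = 10^(pH − pKa) = 10^(7.08 − 7.57) = 0.3236; fraction as HOCl = 1/(1 + 0.3236) = 0.7555.
Free chlorine required for 0.98 ppm HOCl: 0.98 / 0.7555 = 1.297 ppm.
FC to add: 1.297 − 0 = 1.297 mg/L as Cl₂.
Cl₂ equivalent: 1.297 mg/L × 2,460,000 L = 3191 g.
Product at 68.7% available Cl: 3191 / 0.687 = 4645 g.

4.64 kg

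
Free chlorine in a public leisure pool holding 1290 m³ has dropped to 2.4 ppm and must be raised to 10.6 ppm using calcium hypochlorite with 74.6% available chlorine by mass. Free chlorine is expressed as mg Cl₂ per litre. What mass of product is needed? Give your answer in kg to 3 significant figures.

Volume: 1290 m³ = 1,290,000 L.
Chlorine deficit: 10.6 − 2.4 = 8.2 ppm = 8.2 mg/L as Cl₂.
Cl₂ equivalent needed: 8.2 mg/L × 1,290,000 L = 10,580,000 mg = 10,580 g.
Product at 74.6% available chlorine: 10,580 / 0.746 = 14,180 g.

14.2 kg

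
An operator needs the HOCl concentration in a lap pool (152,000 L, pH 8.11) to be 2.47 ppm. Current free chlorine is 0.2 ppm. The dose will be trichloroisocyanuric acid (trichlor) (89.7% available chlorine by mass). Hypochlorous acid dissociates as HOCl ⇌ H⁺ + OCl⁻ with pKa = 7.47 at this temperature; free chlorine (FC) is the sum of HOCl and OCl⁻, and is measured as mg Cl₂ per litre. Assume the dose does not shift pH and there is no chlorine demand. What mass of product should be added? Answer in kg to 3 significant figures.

2.21 kg

[OCl⁻]/[HOCl] = 10^(pH − pKa) = 10^(8.11 − 7.47) = 4.365; fraction as HOCl = 1/(1 + 4.365) = 0.1864.
Free chlorine required for 2.47 ppm HOCl: 2.47 / 0.1864 = 13.25 ppm.
FC to add: 13.25 − 0.2 = 13.05 mg/L as Cl₂.
Cl₂ equivalent: 13.05 mg/L × 152,000 L = 1984 g.
Product at 89.7% available Cl: 1984 / 0.897 = 2212 g.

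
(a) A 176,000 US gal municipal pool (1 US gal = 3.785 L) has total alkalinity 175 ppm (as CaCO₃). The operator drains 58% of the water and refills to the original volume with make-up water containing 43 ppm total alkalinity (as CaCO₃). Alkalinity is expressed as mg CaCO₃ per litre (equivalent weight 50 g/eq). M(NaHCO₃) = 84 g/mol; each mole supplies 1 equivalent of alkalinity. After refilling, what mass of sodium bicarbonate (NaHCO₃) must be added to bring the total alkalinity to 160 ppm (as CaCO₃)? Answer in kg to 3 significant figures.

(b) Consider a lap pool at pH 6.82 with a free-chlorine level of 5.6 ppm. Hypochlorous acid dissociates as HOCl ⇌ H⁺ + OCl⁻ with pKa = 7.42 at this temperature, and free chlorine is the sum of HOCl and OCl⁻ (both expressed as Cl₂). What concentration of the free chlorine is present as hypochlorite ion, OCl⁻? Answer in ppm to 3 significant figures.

(a) Volume: 176,000 US gal × 3.785 L/gal = 666,160 L.
(a) After draining 58% and refilling: 175 × 0.42 + 43 × 0.58 = 98.44 ppm.
(a) Deficit to target: 160 − 98.44 = 61.56 mg/L.
(a) As CaCO₃: 61.56 mg/L × 666,160 L = 41,010 g; ÷ 50 g/eq ÷ 1 = 820.2 mol NaHCO₃.
(a) Mass: 820.2 × 84 = 68,890 g.

(b) [OCl⁻]/[HOCl] = 10^(pH − pKa) = 10^(6.82 − 7.42) = 10^-0.60 = 0.2512.
(b) Fraction as HOCl = 1 / (1 + 0.2512) = 0.7992.
(b) OCl⁻ = (1 − 0.7992) × 5.6 ppm = 1.124 ppm.

(a) 68.9 kg; (b) 1.12 ppm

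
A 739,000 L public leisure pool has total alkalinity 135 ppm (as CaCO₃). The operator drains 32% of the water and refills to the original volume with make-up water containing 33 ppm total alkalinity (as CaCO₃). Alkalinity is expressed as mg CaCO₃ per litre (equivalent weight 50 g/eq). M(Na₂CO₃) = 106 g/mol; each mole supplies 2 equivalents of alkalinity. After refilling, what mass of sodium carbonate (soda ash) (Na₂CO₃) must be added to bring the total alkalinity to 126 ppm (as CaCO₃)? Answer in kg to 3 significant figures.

18.5 kg

After draining 32% and refilling: 135 × 0.68 + 33 × 0.32 = 102.36 ppm.
Deficit to target: 126 − 102.36 = 23.64 mg/L.
As CaCO₃: 23.64 mg/L × 739,000 L = 17,470 g; ÷ 50 g/eq ÷ 2 = 174.7 mol Na₂CO₃.
Mass: 174.7 × 106 = 18,520 g.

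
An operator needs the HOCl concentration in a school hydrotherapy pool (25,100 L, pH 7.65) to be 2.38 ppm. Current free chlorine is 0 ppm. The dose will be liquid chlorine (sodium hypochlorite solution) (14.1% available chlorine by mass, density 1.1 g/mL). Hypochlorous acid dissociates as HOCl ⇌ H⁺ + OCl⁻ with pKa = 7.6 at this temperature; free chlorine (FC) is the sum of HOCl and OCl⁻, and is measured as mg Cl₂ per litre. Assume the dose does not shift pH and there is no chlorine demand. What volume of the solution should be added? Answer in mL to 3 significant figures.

817 mL

[OCl⁻]/[HOCl] = 10^(pH − pKa) = 10^(7.65 − 7.6) = 1.122; fraction as HOCl = 1/(1 + 1.122) = 0.4712.
Free chlorine required for 2.38 ppm HOCl: 2.38 / 0.4712 = 5.05 ppm.
FC to add: 5.05 − 0 = 5.05 mg/L as Cl₂.
Cl₂ equivalent: 5.05 mg/L × 25,100 L = 126.8 g.
Product at 14.1% available Cl: 126.8 / 0.141 = 899 g.
Volume: 899 g ÷ 1.1 g/mL = 817.3 mL.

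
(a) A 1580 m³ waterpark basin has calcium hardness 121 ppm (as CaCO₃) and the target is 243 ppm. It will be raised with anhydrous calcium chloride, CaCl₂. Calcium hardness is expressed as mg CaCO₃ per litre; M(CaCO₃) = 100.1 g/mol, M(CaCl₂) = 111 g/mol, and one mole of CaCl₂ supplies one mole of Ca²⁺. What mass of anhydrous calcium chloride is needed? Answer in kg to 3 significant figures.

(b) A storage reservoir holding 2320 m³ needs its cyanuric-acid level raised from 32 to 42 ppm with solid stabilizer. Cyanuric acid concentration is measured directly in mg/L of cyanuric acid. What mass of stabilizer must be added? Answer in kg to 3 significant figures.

(a) Volume: 1580 m³ = 1,580,000 L.
(a) Hardness to add: (243 − 121) = 122 mg/L as CaCO₃ × 1,580,000 L = 192,800 g as CaCO₃.
(a) Moles of Ca²⁺ (1 mol Ca²⁺ ≡ 1 mol CaCO₃): 192,800 / 100.1 g/mol = 1926 mol.
(a) Mass of CaCl₂: 1926 × 111 = 213,700 g.

(b) Volume: 2320 m³ = 2,320,000 L.
(b) CYA to add: (42 − 32) = 10 mg/L × 2,320,000 L = 23,200 g cyanuric acid.

(a) 214 kg; (b) 23.2 kg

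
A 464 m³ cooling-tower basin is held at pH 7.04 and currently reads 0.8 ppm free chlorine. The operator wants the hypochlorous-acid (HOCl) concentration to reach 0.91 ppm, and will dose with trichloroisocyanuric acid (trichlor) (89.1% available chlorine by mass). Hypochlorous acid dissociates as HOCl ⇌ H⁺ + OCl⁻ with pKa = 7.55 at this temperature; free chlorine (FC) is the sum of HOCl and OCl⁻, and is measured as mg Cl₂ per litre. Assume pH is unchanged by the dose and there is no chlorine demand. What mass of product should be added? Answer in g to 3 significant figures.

204 g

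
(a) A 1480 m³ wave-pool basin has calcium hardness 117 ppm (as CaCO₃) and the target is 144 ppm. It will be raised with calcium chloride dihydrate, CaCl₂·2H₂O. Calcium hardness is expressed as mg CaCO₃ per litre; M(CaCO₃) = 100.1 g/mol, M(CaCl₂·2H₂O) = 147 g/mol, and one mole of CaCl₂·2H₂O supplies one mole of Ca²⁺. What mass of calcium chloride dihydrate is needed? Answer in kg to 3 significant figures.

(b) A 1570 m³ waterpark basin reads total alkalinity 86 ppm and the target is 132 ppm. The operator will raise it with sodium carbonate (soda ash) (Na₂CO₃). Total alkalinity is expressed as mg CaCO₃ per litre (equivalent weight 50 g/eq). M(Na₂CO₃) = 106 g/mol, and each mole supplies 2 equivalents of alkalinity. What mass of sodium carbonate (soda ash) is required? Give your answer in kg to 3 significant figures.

(a) Volume: 1480 m³ = 1,480,000 L.
(a) Hardness to add: (144 − 117) = 27 mg/L as CaCO₃ × 1,480,000 L = 39,960 g as CaCO₃.
(a) Moles of Ca²⁺ (1 mol Ca²⁺ ≡ 1 mol CaCO₃): 39,960 / 100.1 g/mol = 399.2 mol.
(a) Mass of CaCl₂·2H₂O: 399.2 × 147 = 58,680 g.

(b) Volume: 1570 m³ = 1,570,000 L.
(b) Alkalinity to add: (132 − 86) = 46 mg/L as CaCO₃ × 1,570,000 L = 72,220 g as CaCO₃.
(b) Equivalents: 72,220 g ÷ 50 g/eq = 1444 eq.
(b) Each mole of Na₂CO₃ supplies 2 eq, so 1444 / 2 = 722.2 mol.
(b) Mass: 722.2 mol × 106 g/mol = 76,550 g.

(a) 58.7 kg; (b) 76.6 kg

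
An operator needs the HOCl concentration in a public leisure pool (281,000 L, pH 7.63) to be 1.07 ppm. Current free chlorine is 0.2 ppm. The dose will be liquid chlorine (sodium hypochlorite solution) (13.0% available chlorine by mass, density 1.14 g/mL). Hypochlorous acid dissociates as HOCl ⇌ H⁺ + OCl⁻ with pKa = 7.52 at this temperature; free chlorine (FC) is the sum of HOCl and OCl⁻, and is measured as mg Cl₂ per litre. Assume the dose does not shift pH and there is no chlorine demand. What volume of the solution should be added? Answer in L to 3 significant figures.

4.26 L

[OCl⁻]/[HOCl] = 10^(pH − pKa) = 10^(7.63 − 7.52) = 1.288; fraction as HOCl = 1/(1 + 1.288) = 0.437.
Free chlorine required for 1.07 ppm HOCl: 1.07 / 0.437 = 2.448 ppm.
FC to add: 2.448 − 0.2 = 2.248 mg/L as Cl₂.
Cl₂ equivalent: 2.248 mg/L × 281,000 L = 631.8 g.
Product at 13.0% available Cl: 631.8 / 0.13 = 4860 g.
Volume: 4860 g ÷ 1.14 g/mL = 4263 mL.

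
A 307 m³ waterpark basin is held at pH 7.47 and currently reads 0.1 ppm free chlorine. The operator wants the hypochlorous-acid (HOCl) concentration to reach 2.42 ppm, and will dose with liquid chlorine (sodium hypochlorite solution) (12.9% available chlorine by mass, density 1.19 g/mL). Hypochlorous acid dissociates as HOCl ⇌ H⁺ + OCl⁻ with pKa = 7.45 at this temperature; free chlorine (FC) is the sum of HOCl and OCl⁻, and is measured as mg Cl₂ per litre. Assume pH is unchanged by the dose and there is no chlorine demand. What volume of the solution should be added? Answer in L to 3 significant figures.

Volume: 307 m³ = 307,000 L.
[OCl⁻]/[HOCl] = 10^(pH − pKa) = 10^(7.47 − 7.45) = 1.047; fraction as HOCl = 1/(1 + 1.047) = 0.4885.
Free chlorine required for 2.42 ppm HOCl: 2.42 / 0.4885 = 4.954 ppm.
FC to add: 4.954 − 0.1 = 4.854 mg/L as Cl₂.
Cl₂ equivalent: 4.854 mg/L × 307,000 L = 1490 g.
Product at 12.9% available Cl: 1490 / 0.129 = 11,550 g.
Volume: 11,550 g ÷ 1.19 g/mL = 9707 mL.

9.71 L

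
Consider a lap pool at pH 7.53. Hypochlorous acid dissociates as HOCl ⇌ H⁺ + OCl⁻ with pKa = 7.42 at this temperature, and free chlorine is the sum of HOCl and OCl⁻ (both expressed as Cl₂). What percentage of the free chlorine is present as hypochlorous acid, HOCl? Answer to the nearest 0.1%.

43.7%

[OCl⁻]/[HOCl] = 10^(pH − pKa) = 10^(7.53 − 7.42) = 10^0.11 = 1.288.
Fraction as HOCl = 1 / (1 + 1.288) = 0.437.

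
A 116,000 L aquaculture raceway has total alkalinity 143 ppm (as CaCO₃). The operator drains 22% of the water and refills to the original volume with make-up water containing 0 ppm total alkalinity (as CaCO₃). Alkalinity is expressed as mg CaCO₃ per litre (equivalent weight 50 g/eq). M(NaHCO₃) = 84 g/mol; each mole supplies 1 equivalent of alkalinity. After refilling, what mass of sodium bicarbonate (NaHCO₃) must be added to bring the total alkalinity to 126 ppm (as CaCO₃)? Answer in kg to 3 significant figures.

After draining 22% and refilling: 143 × 0.78 + 0 × 0.22 = 111.54 ppm.
Deficit to target: 126 − 111.54 = 14.46 mg/L.
As CaCO₃: 14.46 mg/L × 116,000 L = 1677 g; ÷ 50 g/eq ÷ 1 = 33.55 mol NaHCO₃.
Mass: 33.55 × 84 = 2818 g.

2.82 kg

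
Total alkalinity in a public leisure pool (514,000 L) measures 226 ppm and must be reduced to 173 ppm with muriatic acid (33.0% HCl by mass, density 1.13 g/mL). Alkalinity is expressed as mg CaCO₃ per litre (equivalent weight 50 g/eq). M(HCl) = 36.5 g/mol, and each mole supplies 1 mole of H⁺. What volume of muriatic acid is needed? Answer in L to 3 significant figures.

53.3 L

Alkalinity to neutralize: (226 − 173) = 53 mg/L as CaCO₃ × 514,000 L = 27,240 g as CaCO₃.
Equivalents of H⁺ required: 27,240 ÷ 50 g/eq = 544.8 eq = 544.8 mol HCl.
Mass of HCl: 544.8 × 36.5 = 19,890 g.
Mass of 33.0% solution: 19,890 / 0.33 = 60,260 g.
Volume: 60,260 g ÷ 1.13 g/mL = 53,330 mL.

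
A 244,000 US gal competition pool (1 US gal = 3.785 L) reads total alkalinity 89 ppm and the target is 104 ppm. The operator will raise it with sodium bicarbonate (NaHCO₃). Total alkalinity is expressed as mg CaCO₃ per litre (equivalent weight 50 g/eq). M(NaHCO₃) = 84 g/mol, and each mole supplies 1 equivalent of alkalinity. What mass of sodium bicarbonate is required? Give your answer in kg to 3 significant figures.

23.3 kg

Volume: 244,000 US gal × 3.785 L/gal = 923,540 L.
Alkalinity to add: (104 − 89) = 15 mg/L as CaCO₃ × 923,540 L = 13,850 g as CaCO₃.
Equivalents: 13,850 g ÷ 50 g/eq = 277.1 eq.
NaHCO₃ supplies 1 eq per mole → 277.1 mol.
Mass: 277.1 mol × 84 g/mol = 23,270 g.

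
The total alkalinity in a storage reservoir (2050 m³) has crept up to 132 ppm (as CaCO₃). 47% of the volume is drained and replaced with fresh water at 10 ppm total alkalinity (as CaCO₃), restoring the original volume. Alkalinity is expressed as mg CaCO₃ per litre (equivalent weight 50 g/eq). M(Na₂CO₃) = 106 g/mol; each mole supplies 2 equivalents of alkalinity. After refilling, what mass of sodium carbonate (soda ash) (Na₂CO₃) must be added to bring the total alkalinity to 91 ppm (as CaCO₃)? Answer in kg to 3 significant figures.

35.5 kg

Volume: 2050 m³ = 2,050,000 L.
After draining 47% and refilling: 132 × 0.53 + 10 × 0.47 = 74.66 ppm.
Deficit to target: 91 − 74.66 = 16.34 mg/L.
As CaCO₃: 16.34 mg/L × 2,050,000 L = 33,500 g; ÷ 50 g/eq ÷ 2 = 335 mol Na₂CO₃.
Mass: 335 × 106 = 35,510 g.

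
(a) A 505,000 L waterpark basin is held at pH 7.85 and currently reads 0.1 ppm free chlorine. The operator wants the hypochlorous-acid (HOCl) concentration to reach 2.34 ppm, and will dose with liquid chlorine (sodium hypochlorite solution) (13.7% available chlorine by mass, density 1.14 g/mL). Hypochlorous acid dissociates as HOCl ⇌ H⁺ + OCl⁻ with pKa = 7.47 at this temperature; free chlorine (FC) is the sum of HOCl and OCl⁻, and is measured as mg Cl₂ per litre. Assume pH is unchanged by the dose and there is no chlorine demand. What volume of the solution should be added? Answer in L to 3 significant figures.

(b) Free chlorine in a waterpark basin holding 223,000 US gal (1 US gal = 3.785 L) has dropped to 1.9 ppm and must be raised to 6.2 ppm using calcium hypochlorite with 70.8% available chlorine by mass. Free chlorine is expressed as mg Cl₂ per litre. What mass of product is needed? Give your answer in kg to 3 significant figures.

(a) 25.4 L; (b) 5.13 kg

(a) [OCl⁻]/[HOCl] = 10^(pH − pKa) = 10^(7.85 − 7.47) = 2.399; fraction as HOCl = 1/(1 + 2.399) = 0.2942.
(a) Free chlorine required for 2.34 ppm HOCl: 2.34 / 0.2942 = 7.953 ppm.
(a) FC to add: 7.953 − 0.1 = 7.853 mg/L as Cl₂.
(a) Cl₂ equivalent: 7.853 mg/L × 505,000 L = 3966 g.
(a) Product at 13.7% available Cl: 3966 / 0.137 = 28,950 g.
(a) Volume: 28,950 g ÷ 1.14 g/mL = 25,390 mL.

(b) Volume: 223,000 US gal × 3.785 L/gal = 844,055 L.
(b) Chlorine deficit: 6.2 − 1.9 = 4.3 ppm = 4.3 mg/L as Cl₂.
(b) Cl₂ equivalent needed: 4.3 mg/L × 844,055 L = 3,629,000 mg = 3629 g.
(b) Product at 70.8% available chlorine: 3629 / 0.708 = 5126 g.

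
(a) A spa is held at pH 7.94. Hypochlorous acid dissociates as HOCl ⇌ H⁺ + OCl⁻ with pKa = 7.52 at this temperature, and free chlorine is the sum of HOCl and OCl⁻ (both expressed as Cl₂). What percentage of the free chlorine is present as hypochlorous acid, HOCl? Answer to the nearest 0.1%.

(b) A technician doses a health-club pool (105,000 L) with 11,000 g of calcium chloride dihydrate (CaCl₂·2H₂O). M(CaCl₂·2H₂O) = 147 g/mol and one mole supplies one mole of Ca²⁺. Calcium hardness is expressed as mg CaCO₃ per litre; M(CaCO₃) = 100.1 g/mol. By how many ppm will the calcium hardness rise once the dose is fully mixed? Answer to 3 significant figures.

(a) 27.5%; (b) 71.3 ppm

(a) [OCl⁻]/[HOCl] = 10^(pH − pKa) = 10^(7.94 − 7.52) = 10^0.42 = 2.63.
(a) Fraction as HOCl = 1 / (1 + 2.63) = 0.2755.

(b) Moles of Ca²⁺: 11,000 g ÷ 147 g/mol = 74.83 mol.
(b) As CaCO₃: 74.83 mol × 100.1 g/mol = 7490 g.
(b) Rise: 7490 g / 105,000 L × 1000 = 71.34 mg/L.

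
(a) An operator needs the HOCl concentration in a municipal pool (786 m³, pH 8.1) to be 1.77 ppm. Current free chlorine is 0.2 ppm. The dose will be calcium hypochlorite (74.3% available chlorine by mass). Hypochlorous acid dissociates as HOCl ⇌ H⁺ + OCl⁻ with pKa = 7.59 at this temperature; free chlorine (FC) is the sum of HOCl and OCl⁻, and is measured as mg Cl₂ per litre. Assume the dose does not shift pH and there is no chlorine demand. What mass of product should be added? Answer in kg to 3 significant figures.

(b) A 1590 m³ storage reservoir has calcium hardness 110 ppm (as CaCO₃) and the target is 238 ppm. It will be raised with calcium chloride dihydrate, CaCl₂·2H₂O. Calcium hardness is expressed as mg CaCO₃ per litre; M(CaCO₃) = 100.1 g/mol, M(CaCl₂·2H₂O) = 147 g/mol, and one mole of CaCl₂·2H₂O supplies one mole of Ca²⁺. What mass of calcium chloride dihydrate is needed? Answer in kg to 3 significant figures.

(a) 7.72 kg; (b) 299 kg

(a) Volume: 786 m³ = 786,000 L.
(a) [OCl⁻]/[HOCl] = 10^(pH − pKa) = 10^(8.1 − 7.59) = 3.236; fraction as HOCl = 1/(1 + 3.236) = 0.2361.
(a) Free chlorine required for 1.77 ppm HOCl: 1.77 / 0.2361 = 7.498 ppm.
(a) FC to add: 7.498 − 0.2 = 7.298 mg/L as Cl₂.
(a) Cl₂ equivalent: 7.298 mg/L × 786,000 L = 5736 g.
(a) Product at 74.3% available Cl: 5736 / 0.743 = 7720 g.

(b) Volume: 1590 m³ = 1,590,000 L.
(b) Hardness to add: (238 − 110) = 128 mg/L as CaCO₃ × 1,590,000 L = 203,500 g as CaCO₃.
(b) Moles of Ca²⁺ (1 mol Ca²⁺ ≡ 1 mol CaCO₃): 203,500 / 100.1 g/mol = 2033 mol.
(b) Mass of CaCl₂·2H₂O: 2033 × 147 = 298,900 g.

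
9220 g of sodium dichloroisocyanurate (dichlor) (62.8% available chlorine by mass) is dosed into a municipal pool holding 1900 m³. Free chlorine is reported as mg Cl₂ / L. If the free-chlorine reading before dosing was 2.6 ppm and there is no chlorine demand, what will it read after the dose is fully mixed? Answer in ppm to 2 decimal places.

Volume: 1900 m³ = 1,900,000 L.
Available chlorine delivered: 9220 g × 0.628 = 5790 g as Cl₂.
Concentration rise: 5790 g / 1,900,000 L = 3.047 mg/L = 3.05 ppm.
Final FC: 2.6 + 3.05 = 5.65 ppm.

5.65 ppm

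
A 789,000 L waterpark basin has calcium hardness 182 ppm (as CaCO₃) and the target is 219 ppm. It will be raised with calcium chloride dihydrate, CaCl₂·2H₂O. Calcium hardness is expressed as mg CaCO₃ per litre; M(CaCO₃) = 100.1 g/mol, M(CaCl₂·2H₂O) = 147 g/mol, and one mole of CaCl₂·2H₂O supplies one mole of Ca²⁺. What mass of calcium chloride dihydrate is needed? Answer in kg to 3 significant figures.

Hardness to add: (219 − 182) = 37 mg/L as CaCO₃ × 789,000 L = 29,190 g as CaCO₃.
Moles of Ca²⁺ (1 mol Ca²⁺ ≡ 1 mol CaCO₃): 29,190 / 100.1 g/mol = 291.6 mol.
Mass of CaCl₂·2H₂O: 291.6 × 147 = 42,870 g.

42.9 kg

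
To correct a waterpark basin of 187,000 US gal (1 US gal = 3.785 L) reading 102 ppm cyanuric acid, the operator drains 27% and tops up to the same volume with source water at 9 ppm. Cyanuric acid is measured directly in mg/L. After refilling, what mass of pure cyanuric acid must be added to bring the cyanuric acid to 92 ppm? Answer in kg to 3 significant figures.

Volume: 187,000 US gal × 3.785 L/gal = 707,795 L.
After draining 27% and refilling: 102 × 0.73 + 9 × 0.27 = 76.89 ppm.
Deficit to target: 92 − 76.89 = 15.11 mg/L.
Mass: 15.11 mg/L × 707,795 L = 10,690 g cyanuric acid.

10.7 kg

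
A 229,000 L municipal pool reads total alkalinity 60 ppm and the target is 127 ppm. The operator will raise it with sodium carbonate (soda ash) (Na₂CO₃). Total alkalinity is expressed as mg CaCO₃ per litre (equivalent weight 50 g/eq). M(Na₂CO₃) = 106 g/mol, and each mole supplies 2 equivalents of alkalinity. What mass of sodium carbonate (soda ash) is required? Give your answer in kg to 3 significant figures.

16.3 kg

Alkalinity to add: (127 − 60) = 67 mg/L as CaCO₃ × 229,000 L = 15,340 g as CaCO₃.
Equivalents: 15,340 g ÷ 50 g/eq = 306.9 eq.
Each mole of Na₂CO₃ supplies 2 eq, so 306.9 / 2 = 153.4 mol.
Mass: 153.4 mol × 106 g/mol = 16,260 g.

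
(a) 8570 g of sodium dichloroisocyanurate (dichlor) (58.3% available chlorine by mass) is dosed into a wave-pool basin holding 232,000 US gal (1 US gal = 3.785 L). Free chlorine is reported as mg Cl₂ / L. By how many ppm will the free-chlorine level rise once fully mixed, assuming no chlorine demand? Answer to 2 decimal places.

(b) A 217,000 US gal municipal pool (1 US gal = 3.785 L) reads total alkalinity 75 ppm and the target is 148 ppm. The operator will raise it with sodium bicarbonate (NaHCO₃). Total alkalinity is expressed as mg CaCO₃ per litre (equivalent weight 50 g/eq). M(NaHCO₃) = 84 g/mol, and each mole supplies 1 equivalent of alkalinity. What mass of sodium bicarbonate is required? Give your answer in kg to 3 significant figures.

(a) 5.69 ppm; (b) 101 kg

(a) Volume: 232,000 US gal × 3.785 L/gal = 878,120 L.
(a) Available chlorine delivered: 8570 g × 0.583 = 4996 g as Cl₂.
(a) Concentration rise: 4996 g / 878,120 L = 5.69 mg/L = 5.69 ppm.

(b) Volume: 217,000 US gal × 3.785 L/gal = 821,345 L.
(b) Alkalinity to add: (148 − 75) = 73 mg/L as CaCO₃ × 821,345 L = 59,960 g as CaCO₃.
(b) Equivalents: 59,960 g ÷ 50 g/eq = 1199 eq.
(b) NaHCO₃ supplies 1 eq per mole → 1199 mol.
(b) Mass: 1199 mol × 84 g/mol = 100,700 g.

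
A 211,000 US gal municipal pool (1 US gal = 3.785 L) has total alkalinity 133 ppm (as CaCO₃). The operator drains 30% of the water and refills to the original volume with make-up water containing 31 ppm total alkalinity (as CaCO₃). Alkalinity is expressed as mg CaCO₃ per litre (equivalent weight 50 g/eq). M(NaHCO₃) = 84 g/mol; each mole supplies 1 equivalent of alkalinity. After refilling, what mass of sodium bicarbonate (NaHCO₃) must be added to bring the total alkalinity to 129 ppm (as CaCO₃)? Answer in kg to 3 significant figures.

35.7 kg

Volume: 211,000 US gal × 3.785 L/gal = 798,635 L.
After draining 30% and refilling: 133 × 0.70 + 31 × 0.30 = 102.4 ppm.
Deficit to target: 129 − 102.4 = 26.6 mg/L.
As CaCO₃: 26.6 mg/L × 798,635 L = 21,240 g; ÷ 50 g/eq ÷ 1 = 424.9 mol NaHCO₃.
Mass: 424.9 × 84 = 35,690 g.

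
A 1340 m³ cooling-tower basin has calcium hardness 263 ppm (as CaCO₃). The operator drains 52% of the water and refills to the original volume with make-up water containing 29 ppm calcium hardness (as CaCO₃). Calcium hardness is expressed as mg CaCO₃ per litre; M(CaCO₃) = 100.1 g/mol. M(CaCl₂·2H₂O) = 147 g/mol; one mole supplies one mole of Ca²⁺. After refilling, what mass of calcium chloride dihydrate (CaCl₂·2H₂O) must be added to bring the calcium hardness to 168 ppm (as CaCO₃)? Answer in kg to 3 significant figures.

52.5 kg

Volume: 1340 m³ = 1,340,000 L.
After draining 52% and refilling: 263 × 0.48 + 29 × 0.52 = 141.32 ppm.
Deficit to target: 168 − 141.32 = 26.68 mg/L.
As CaCO₃: 26.68 mg/L × 1,340,000 L = 35,750 g; ÷ 100.1 = 357.2 mol Ca²⁺.
Mass: 357.2 × 147 = 52,500 g.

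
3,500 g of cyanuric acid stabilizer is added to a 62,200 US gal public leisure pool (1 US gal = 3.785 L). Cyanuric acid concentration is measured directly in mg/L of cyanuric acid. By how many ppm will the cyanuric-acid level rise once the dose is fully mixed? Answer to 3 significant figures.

14.9 ppm

Volume: 62,200 US gal × 3.785 L/gal = 235,427 L.
Rise: 3,500 g / 235,427 L × 1000 = 14.87 mg/L.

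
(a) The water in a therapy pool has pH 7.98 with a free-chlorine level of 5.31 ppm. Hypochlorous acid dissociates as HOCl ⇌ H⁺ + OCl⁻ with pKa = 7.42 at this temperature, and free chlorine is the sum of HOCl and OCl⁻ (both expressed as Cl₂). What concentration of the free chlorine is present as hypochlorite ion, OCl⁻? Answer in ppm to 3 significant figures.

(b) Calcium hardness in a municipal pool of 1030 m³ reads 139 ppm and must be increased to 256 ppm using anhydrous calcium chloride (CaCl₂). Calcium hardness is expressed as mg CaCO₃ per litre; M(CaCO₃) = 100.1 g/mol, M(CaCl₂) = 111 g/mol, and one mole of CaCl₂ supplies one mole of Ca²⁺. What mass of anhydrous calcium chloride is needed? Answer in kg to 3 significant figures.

(a) [OCl⁻]/[HOCl] = 10^(pH − pKa) = 10^(7.98 − 7.42) = 10^0.56 = 3.631.
(a) Fraction as HOCl = 1 / (1 + 3.631) = 0.2159.
(a) OCl⁻ = (1 − 0.2159) × 5.31 ppm = 4.163 ppm.

(b) Volume: 1030 m³ = 1,030,000 L.
(b) Hardness to add: (256 − 139) = 117 mg/L as CaCO₃ × 1,030,000 L = 120,500 g as CaCO₃.
(b) Moles of Ca²⁺ (1 mol Ca²⁺ ≡ 1 mol CaCO₃): 120,500 / 100.1 g/mol = 1204 mol.
(b) Mass of CaCl₂: 1204 × 111 = 133,600 g.

(a) 4.16 ppm; (b) 134 kg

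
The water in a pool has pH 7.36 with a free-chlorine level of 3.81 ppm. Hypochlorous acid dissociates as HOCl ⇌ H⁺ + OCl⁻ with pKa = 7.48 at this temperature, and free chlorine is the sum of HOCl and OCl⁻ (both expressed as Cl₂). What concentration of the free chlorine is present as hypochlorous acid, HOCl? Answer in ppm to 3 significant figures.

[OCl⁻]/[HOCl] = 10^(pH − pKa) = 10^(7.36 − 7.48) = 10^-0.12 = 0.7586.
Fraction as HOCl = 1 / (1 + 0.7586) = 0.5686.
HOCl = 0.5686 × 3.81 ppm = 2.167 ppm.

2.17 ppm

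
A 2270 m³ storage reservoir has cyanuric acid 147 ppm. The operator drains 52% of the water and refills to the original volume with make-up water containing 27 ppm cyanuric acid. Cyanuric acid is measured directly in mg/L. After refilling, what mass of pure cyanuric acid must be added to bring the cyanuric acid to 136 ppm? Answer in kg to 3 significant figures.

117 kg

Volume: 2270 m³ = 2,270,000 L.
After draining 52% and refilling: 147 × 0.48 + 27 × 0.52 = 84.6 ppm.
Deficit to target: 136 − 84.6 = 51.4 mg/L.
Mass: 51.4 mg/L × 2,270,000 L = 116,700 g cyanuric acid.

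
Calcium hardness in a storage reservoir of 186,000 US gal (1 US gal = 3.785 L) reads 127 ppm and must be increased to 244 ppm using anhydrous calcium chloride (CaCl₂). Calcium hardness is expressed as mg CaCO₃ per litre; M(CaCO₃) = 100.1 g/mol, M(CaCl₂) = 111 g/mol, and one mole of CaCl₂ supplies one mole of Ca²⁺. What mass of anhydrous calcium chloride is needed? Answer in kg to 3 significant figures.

91.3 kg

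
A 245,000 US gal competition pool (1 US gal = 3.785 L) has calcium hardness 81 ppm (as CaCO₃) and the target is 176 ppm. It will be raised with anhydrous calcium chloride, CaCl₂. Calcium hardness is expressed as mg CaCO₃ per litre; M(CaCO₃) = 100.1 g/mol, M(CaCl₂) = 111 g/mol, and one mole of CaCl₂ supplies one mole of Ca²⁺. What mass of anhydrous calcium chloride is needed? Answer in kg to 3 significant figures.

Volume: 245,000 US gal × 3.785 L/gal = 927,325 L.
Hardness to add: (176 − 81) = 95 mg/L as CaCO₃ × 927,325 L = 88,100 g as CaCO₃.
Moles of Ca²⁺ (1 mol Ca²⁺ ≡ 1 mol CaCO₃): 88,100 / 100.1 g/mol = 880.1 mol.
Mass of CaCl₂: 880.1 × 111 = 97,690 g.

97.7 kg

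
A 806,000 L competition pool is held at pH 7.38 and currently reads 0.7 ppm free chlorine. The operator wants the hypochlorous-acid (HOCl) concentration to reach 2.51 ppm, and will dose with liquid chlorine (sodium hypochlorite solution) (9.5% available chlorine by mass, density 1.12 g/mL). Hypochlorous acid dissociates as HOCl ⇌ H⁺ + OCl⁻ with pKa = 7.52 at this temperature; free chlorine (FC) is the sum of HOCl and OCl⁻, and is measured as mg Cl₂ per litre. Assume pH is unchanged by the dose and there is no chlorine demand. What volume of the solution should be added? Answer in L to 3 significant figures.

27.5 L

[OCl⁻]/[HOCl] = 10^(pH − pKa) = 10^(7.38 − 7.52) = 0.7244; fraction as HOCl = 1/(1 + 0.7244) = 0.5799.
Free chlorine required for 2.51 ppm HOCl: 2.51 / 0.5799 = 4.328 ppm.
FC to add: 4.328 − 0.7 = 3.628 mg/L as Cl₂.
Cl₂ equivalent: 3.628 mg/L × 806,000 L = 2924 g.
Product at 9.5% available Cl: 2924 / 0.095 = 30,780 g.
Volume: 30,780 g ÷ 1.12 g/mL = 27,490 mL.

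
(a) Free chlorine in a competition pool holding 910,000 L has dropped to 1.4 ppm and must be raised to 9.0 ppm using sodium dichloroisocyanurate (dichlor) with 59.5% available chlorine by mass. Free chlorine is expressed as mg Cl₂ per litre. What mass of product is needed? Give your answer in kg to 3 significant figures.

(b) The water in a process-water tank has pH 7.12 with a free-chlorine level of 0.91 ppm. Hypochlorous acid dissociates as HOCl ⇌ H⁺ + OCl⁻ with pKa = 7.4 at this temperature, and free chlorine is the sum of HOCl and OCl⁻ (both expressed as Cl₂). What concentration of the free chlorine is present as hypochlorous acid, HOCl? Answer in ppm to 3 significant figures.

(a) 11.6 kg; (b) 0.597 ppm

(a) Chlorine deficit: 9.0 − 1.4 = 7.6 ppm = 7.6 mg/L as Cl₂.
(a) Cl₂ equivalent needed: 7.6 mg/L × 910,000 L = 6,916,000 mg = 6916 g.
(a) Product at 59.5% available chlorine: 6916 / 0.595 = 11,620 g.

(b) [OCl⁻]/[HOCl] = 10^(pH − pKa) = 10^(7.12 − 7.4) = 10^-0.28 = 0.5248.
(b) Fraction as HOCl = 1 / (1 + 0.5248) = 0.6558.
(b) HOCl = 0.6558 × 0.91 ppm = 0.5968 ppm.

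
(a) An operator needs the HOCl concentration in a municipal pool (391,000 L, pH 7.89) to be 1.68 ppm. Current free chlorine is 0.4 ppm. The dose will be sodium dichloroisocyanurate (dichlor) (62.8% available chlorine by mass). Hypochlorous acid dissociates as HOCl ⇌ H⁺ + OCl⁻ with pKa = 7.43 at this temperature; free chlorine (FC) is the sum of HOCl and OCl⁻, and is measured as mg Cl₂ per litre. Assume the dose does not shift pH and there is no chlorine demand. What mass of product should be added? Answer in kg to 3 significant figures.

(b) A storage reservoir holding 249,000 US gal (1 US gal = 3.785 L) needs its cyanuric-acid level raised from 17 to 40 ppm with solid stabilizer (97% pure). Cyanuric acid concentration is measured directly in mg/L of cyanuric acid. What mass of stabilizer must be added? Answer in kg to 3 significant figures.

(a) [OCl⁻]/[HOCl] = 10^(pH − pKa) = 10^(7.89 − 7.43) = 2.884; fraction as HOCl = 1/(1 + 2.884) = 0.2575.
(a) Free chlorine required for 1.68 ppm HOCl: 1.68 / 0.2575 = 6.525 ppm.
(a) FC to add: 6.525 − 0.4 = 6.125 mg/L as Cl₂.
(a) Cl₂ equivalent: 6.125 mg/L × 391,000 L = 2395 g.
(a) Product at 62.8% available Cl: 2395 / 0.628 = 3814 g.

(b) Volume: 249,000 US gal × 3.785 L/gal = 942,465 L.
(b) CYA to add: (40 − 17) = 23 mg/L × 942,465 L = 21,680 g cyanuric acid.
(b) At 97% purity: 21,680 / 0.97 = 22,350 g product.

(a) 3.81 kg; (b) 22.3 kg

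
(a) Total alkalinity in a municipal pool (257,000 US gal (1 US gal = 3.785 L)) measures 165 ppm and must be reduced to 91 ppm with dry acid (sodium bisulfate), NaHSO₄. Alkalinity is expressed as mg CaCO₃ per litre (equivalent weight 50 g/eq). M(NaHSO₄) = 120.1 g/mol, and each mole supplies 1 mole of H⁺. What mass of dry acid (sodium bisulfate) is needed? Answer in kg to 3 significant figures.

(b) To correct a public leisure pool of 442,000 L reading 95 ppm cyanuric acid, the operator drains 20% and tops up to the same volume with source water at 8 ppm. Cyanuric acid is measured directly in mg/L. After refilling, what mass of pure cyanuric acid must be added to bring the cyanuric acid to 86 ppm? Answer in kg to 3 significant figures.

(a) 173 kg; (b) 3.71 kg

(a) Volume: 257,000 US gal × 3.785 L/gal = 972,745 L.
(a) Alkalinity to neutralize: (165 − 91) = 74 mg/L as CaCO₃ × 972,745 L = 71,980 g as CaCO₃.
(a) Equivalents of H⁺ required: 71,980 ÷ 50 g/eq = 1440 eq = 1440 mol NaHSO₄.
(a) Mass of NaHSO₄: 1440 × 120.1 = 172,900 g.

(b) After draining 20% and refilling: 95 × 0.80 + 8 × 0.20 = 77.6 ppm.
(b) Deficit to target: 86 − 77.6 = 8.4 mg/L.
(b) Mass: 8.4 mg/L × 442,000 L = 3713 g cyanuric acid.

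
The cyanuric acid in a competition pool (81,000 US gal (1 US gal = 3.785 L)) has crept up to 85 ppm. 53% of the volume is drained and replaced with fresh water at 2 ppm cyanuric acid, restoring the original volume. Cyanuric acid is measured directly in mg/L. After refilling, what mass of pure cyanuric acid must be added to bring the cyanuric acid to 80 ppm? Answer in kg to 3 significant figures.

12.0 kg

Volume: 81,000 US gal × 3.785 L/gal = 306,585 L.
After draining 53% and refilling: 85 × 0.47 + 2 × 0.53 = 41.01 ppm.
Deficit to target: 80 − 41.01 = 38.99 mg/L.
Mass: 38.99 mg/L × 306,585 L = 11,950 g cyanuric acid.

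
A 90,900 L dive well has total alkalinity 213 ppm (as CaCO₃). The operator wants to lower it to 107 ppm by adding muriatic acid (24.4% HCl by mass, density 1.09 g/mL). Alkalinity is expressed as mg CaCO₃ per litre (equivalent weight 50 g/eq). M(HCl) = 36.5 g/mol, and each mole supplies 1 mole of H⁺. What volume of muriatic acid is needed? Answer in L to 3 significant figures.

Alkalinity to neutralize: (213 − 107) = 106 mg/L as CaCO₃ × 90,900 L = 9635 g as CaCO₃.
Equivalents of H⁺ required: 9635 ÷ 50 g/eq = 192.7 eq = 192.7 mol HCl.
Mass of HCl: 192.7 × 36.5 = 7034 g.
Mass of 24.4% solution: 7034 / 0.244 = 28,830 g.
Volume: 28,830 g ÷ 1.09 g/mL = 26,450 mL.

26.4 L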